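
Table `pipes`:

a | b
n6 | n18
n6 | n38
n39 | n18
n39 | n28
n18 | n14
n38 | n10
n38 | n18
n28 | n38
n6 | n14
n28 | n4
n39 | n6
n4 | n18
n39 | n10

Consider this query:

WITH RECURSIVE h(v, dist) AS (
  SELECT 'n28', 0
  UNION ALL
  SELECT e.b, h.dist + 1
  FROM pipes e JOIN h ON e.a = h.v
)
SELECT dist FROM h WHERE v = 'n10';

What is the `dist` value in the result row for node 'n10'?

2

Base: (n28, dist=0).
Iteration 1: edges from {n28} -> (n38, dist=1), (n4, dist=1).
Iteration 2: edges from {n38,n4} -> (n10, dist=2), (n18, dist=2) x2. [UNION ALL keeps all 3 new rows, including repeats]
Iteration 3: edges from {n10,n18} -> (n14, dist=3) x2. [UNION ALL keeps all 2 new rows, including repeats]
Iteration 4: no outgoing edges from {n14}; recursion stops.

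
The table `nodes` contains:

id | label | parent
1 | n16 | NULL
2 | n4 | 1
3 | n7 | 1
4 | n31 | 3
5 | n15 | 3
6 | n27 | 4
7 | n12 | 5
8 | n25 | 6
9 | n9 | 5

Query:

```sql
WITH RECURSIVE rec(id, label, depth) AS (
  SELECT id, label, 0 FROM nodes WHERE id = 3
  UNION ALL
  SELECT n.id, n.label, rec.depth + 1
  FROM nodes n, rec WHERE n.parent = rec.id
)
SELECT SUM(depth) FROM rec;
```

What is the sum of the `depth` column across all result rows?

Base: id=3 (n7) at depth 0.
Iteration 1: rows with parent in {3} -> n31 (id 4, depth 1), n15 (id 5, depth 1).
Iteration 2: rows with parent in {4,5} -> n27 (id 6, depth 2), n12 (id 7, depth 2), n9 (id 9, depth 2).
Iteration 3: rows with parent in {6,7,9} -> n25 (id 8, depth 3).
Iteration 4: no rows with parent in {8}; recursion stops.
SUM(depth) = 0 + 1 + 1 + 2 + 2 + 2 + 3 = 11.

11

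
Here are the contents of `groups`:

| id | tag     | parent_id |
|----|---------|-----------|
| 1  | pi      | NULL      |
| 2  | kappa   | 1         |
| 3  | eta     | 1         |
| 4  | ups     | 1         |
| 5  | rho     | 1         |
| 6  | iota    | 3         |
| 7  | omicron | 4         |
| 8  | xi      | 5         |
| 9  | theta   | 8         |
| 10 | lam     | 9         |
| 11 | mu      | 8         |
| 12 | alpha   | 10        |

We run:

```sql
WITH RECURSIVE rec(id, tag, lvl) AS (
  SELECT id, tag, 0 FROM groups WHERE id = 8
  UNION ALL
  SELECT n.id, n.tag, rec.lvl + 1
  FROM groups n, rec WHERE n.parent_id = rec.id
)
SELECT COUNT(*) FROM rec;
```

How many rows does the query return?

Base: id=8 (xi) at lvl 0.
Iteration 1: rows with parent_id in {8} -> theta (id 9, lvl 1), mu (id 11, lvl 1).
Iteration 2: rows with parent_id in {9,11} -> lam (id 10, lvl 2).
Iteration 3: rows with parent_id in {10} -> alpha (id 12, lvl 3).
Iteration 4: no rows with parent_id in {12}; recursion stops.
Total rows emitted: 5.

5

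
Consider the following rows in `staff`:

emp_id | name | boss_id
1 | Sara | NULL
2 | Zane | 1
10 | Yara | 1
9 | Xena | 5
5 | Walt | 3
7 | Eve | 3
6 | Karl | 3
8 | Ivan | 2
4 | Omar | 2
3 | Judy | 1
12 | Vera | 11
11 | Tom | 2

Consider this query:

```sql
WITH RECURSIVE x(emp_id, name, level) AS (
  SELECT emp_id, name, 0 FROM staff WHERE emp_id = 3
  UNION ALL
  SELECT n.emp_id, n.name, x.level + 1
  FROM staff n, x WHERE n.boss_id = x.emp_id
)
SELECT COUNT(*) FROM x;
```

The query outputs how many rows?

5

Base: emp_id=3 (Judy) at level 0.
Iteration 1: rows with boss_id in {3} -> Walt (id 5, level 1), Karl (id 6, level 1), Eve (id 7, level 1).
Iteration 2: rows with boss_id in {5,6,7} -> Xena (id 9, level 2).
Iteration 3: no rows with boss_id in {9}; recursion stops.
Total rows emitted: 5.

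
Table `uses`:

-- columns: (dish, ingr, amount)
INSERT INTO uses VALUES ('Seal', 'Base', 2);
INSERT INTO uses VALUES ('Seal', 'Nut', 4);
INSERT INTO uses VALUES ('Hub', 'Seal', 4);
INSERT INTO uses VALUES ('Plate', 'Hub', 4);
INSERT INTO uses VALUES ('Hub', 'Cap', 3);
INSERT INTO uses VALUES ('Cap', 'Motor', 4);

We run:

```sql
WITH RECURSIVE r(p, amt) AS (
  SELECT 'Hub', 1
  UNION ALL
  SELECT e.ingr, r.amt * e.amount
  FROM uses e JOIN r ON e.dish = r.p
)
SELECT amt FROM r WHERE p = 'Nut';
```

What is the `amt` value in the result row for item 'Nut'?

16

Base: (Hub, amt=1).
Iteration 1: components of {Hub} -> Cap = 1*3 = 3, Seal = 1*4 = 4.
Iteration 2: components of {Cap,Seal} -> Base = 4*2 = 8, Motor = 3*4 = 12, Nut = 4*4 = 16.
Iteration 3: no further components; recursion stops.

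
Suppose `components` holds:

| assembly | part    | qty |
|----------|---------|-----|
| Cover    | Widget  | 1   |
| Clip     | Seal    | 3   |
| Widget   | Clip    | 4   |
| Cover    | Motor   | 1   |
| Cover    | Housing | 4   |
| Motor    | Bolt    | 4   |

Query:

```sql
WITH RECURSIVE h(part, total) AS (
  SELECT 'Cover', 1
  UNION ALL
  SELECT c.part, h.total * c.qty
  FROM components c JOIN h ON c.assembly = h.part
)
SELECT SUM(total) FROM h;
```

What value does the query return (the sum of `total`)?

Base: (Cover, total=1).
Iteration 1: components of {Cover} -> Housing = 1*4 = 4, Motor = 1*1 = 1, Widget = 1*1 = 1.
Iteration 2: components of {Housing,Motor,Widget} -> Bolt = 1*4 = 4, Clip = 1*4 = 4.
Iteration 3: components of {Bolt,Clip} -> Seal = 4*3 = 12.
Iteration 4: no further components; recursion stops.
SUM(total) = 1 + 1 + 4 + 1 + 4 + 4 + 12 = 27.

27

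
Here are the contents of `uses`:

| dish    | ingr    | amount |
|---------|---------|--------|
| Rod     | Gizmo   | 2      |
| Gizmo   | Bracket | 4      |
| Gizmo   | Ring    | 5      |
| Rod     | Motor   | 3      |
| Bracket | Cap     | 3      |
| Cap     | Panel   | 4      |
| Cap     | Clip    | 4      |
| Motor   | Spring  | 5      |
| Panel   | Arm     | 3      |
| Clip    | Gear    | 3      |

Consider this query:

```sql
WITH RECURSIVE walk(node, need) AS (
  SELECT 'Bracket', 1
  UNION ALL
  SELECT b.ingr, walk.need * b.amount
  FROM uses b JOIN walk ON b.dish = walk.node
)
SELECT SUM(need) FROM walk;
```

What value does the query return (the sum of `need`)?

Base: (Bracket, need=1).
Iteration 1: components of {Bracket} -> Cap = 1*3 = 3.
Iteration 2: components of {Cap} -> Clip = 3*4 = 12, Panel = 3*4 = 12.
Iteration 3: components of {Clip,Panel} -> Arm = 12*3 = 36, Gear = 12*3 = 36.
Iteration 4: no further components; recursion stops.
SUM(need) = 1 + 3 + 12 + 12 + 36 + 36 = 100.

100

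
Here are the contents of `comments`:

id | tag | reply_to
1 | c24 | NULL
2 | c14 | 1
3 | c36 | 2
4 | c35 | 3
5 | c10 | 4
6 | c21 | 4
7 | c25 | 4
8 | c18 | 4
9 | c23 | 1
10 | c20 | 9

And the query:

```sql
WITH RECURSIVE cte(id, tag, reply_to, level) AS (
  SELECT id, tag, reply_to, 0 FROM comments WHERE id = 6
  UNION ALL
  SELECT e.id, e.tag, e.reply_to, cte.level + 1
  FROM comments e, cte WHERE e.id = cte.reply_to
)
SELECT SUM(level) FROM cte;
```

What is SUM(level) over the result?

10

Base: id=6 (c21), reply_to=4, level 0.
Iteration 1: join on id=4 -> c35 (id 4, reply_to=3, level 1).
Iteration 2: join on id=3 -> c36 (id 3, reply_to=2, level 2).
Iteration 3: join on id=2 -> c14 (id 2, reply_to=1, level 3).
Iteration 4: join on id=1 -> c24 (id 1, reply_to=NULL, level 4).
Iteration 5: reply_to is NULL; no match; recursion stops.
SUM(level) = 0 + 1 + 2 + 3 + 4 = 10.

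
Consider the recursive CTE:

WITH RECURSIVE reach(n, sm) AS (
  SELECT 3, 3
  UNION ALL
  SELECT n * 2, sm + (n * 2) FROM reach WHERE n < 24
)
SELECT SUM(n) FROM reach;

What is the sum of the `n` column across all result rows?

Base: n=3, sm=3.
Iteration 1: 3 < 24 holds -> n = 3 * 2 = 6, sm = 3 + 6 = 9.
Iteration 2: 6 < 24 holds -> n = 6 * 2 = 12, sm = 9 + 12 = 21.
Iteration 3: 12 < 24 holds -> n = 12 * 2 = 24, sm = 21 + 24 = 45.
Iteration 4: 24 < 24 fails; recursion stops.
SUM(n) = 3 + 6 + 12 + 24 = 45.

45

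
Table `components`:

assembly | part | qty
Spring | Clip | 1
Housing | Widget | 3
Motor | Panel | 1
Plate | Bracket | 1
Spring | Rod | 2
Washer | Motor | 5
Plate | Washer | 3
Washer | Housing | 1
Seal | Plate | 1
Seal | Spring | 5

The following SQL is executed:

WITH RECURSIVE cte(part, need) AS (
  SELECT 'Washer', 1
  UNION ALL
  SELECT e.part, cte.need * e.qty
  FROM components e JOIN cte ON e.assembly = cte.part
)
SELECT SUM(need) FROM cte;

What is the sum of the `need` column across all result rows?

Base: (Washer, need=1).
Iteration 1: components of {Washer} -> Housing = 1*1 = 1, Motor = 1*5 = 5.
Iteration 2: components of {Housing,Motor} -> Panel = 5*1 = 5, Widget = 1*3 = 3.
Iteration 3: no further components; recursion stops.
SUM(need) = 1 + 5 + 1 + 5 + 3 = 15.

15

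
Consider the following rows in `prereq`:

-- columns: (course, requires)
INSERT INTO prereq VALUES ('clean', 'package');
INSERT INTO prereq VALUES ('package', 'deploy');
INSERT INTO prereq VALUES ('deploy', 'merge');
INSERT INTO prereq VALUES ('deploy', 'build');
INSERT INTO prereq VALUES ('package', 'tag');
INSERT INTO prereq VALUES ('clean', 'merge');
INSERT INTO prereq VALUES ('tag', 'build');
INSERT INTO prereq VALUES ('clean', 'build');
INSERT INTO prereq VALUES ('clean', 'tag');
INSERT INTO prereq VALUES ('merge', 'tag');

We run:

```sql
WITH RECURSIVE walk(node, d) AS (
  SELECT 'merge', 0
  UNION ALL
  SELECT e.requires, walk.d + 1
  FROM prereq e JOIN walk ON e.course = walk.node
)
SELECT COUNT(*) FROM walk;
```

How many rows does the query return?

3

Base: (merge, d=0).
Iteration 1: edges from {merge} -> (tag, d=1).
Iteration 2: edges from {tag} -> (build, d=2).
Iteration 3: no outgoing edges from {build}; recursion stops.
Total rows emitted: 3.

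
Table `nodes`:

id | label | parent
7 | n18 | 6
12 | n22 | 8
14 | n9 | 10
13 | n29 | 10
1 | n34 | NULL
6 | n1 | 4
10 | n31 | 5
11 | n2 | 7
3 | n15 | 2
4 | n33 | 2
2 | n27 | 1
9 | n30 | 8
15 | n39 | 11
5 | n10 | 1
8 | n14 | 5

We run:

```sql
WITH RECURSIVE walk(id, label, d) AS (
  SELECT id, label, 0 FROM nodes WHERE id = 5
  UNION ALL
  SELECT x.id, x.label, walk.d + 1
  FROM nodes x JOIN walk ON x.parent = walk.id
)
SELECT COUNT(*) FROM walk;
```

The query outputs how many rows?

Base: id=5 (n10) at d 0.
Iteration 1: rows with parent in {5} -> n14 (id 8, d 1), n31 (id 10, d 1).
Iteration 2: rows with parent in {8,10} -> n30 (id 9, d 2), n22 (id 12, d 2), n29 (id 13, d 2), n9 (id 14, d 2).
Iteration 3: no rows with parent in {9,12,13,14}; recursion stops.
Total rows emitted: 7.

7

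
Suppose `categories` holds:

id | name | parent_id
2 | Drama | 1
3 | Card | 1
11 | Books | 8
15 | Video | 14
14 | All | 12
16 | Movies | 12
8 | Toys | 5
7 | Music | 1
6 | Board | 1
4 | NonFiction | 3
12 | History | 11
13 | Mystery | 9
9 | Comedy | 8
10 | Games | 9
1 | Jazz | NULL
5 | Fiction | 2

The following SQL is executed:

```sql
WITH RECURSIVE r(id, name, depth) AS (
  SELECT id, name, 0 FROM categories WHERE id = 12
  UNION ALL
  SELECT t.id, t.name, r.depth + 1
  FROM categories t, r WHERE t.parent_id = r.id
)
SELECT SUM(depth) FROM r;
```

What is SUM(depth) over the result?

4

Base: id=12 (History) at depth 0.
Iteration 1: rows with parent_id in {12} -> All (id 14, depth 1), Movies (id 16, depth 1).
Iteration 2: rows with parent_id in {14,16} -> Video (id 15, depth 2).
Iteration 3: no rows with parent_id in {15}; recursion stops.
SUM(depth) = 0 + 1 + 1 + 2 = 4.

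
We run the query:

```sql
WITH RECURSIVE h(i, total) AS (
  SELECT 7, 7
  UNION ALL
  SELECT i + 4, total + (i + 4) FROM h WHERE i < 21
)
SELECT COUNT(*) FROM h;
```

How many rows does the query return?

5

Base: i=7, total=7.
Iteration 1: 7 < 21 holds -> i = 7 + 4 = 11, total = 7 + 11 = 18.
Iteration 2: 11 < 21 holds -> i = 11 + 4 = 15, total = 18 + 15 = 33.
Iteration 3: 15 < 21 holds -> i = 15 + 4 = 19, total = 33 + 19 = 52.
Iteration 4: 19 < 21 holds -> i = 19 + 4 = 23, total = 52 + 23 = 75.
Iteration 5: 23 < 21 fails; recursion stops.
Total rows emitted: 5.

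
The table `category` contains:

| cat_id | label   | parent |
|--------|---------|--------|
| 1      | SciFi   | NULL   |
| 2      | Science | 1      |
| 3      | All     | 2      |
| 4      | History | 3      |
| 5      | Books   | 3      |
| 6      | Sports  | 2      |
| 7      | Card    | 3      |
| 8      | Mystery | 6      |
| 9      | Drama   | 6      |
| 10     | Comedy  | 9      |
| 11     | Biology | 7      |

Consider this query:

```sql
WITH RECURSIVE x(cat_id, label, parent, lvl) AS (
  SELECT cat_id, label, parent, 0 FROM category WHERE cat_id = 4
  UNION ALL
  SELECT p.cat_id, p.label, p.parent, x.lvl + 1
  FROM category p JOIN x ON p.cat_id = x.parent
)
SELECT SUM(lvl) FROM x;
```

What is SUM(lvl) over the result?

Base: cat_id=4 (History), parent=3, lvl 0.
Iteration 1: join on cat_id=3 -> All (id 3, parent=2, lvl 1).
Iteration 2: join on cat_id=2 -> Science (id 2, parent=1, lvl 2).
Iteration 3: join on cat_id=1 -> SciFi (id 1, parent=NULL, lvl 3).
Iteration 4: parent is NULL; no match; recursion stops.
SUM(lvl) = 0 + 1 + 2 + 3 = 6.

6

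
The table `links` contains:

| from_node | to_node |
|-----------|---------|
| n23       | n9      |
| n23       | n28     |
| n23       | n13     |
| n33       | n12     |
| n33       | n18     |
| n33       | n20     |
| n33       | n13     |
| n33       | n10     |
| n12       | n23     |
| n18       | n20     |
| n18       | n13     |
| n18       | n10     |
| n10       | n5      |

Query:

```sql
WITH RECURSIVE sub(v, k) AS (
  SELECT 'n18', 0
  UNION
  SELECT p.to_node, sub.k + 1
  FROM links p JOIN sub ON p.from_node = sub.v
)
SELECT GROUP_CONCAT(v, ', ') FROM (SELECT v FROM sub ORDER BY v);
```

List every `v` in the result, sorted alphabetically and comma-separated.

Base: (n18, k=0).
Iteration 1: edges from {n18} -> (n10, k=1), (n13, k=1), (n20, k=1).
Iteration 2: edges from {n10,n13,n20} -> (n5, k=2).
Iteration 3: no outgoing edges from {n5}; recursion stops.

n10, n13, n18, n20, n5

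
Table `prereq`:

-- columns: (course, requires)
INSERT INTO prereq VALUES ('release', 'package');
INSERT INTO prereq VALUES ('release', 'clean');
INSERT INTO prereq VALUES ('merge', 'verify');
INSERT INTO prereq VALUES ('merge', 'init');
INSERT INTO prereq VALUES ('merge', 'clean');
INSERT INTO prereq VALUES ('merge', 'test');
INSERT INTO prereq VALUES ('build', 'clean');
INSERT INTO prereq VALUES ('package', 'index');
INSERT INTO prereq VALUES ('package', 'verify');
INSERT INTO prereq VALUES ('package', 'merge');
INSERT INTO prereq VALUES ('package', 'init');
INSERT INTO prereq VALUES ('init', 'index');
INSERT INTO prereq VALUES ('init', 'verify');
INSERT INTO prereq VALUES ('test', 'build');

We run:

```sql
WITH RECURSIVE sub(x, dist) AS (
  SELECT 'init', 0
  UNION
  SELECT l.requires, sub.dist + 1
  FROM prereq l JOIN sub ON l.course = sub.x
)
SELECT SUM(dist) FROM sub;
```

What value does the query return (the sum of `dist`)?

2

Base: (init, dist=0).
Iteration 1: edges from {init} -> (index, dist=1), (verify, dist=1).
Iteration 2: no outgoing edges from {index,verify}; recursion stops.
SUM(dist) = 0 + 1 + 1 = 2.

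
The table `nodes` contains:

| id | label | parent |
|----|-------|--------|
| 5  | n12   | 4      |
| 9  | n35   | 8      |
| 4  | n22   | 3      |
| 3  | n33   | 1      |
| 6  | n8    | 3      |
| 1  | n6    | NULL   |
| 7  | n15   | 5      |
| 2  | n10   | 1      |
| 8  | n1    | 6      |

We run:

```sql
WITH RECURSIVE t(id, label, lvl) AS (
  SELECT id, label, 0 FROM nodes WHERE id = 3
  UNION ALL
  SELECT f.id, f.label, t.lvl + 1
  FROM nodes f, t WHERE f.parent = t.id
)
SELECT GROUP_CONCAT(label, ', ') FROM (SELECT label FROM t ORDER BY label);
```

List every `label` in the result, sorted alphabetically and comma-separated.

Base: id=3 (n33) at lvl 0.
Iteration 1: rows with parent in {3} -> n22 (id 4, lvl 1), n8 (id 6, lvl 1).
Iteration 2: rows with parent in {4,6} -> n12 (id 5, lvl 2), n1 (id 8, lvl 2).
Iteration 3: rows with parent in {5,8} -> n15 (id 7, lvl 3), n35 (id 9, lvl 3).
Iteration 4: no rows with parent in {7,9}; recursion stops.

n1, n12, n15, n22, n33, n35, n8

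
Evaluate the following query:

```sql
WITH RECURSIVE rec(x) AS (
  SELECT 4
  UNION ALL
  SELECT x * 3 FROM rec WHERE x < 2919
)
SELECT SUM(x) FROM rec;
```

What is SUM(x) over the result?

Base: x=4.
Iteration 1: 4 < 2919 holds -> x = 4 * 3 = 12.
Iteration 2: 12 < 2919 holds -> x = 12 * 3 = 36.
Iteration 3: 36 < 2919 holds -> x = 36 * 3 = 108.
Iteration 4: 108 < 2919 holds -> x = 108 * 3 = 324.
Iteration 5: 324 < 2919 holds -> x = 324 * 3 = 972.
Iteration 6: 972 < 2919 holds -> x = 972 * 3 = 2916.
Iteration 7: 2916 < 2919 holds -> x = 2916 * 3 = 8748.
Iteration 8: 8748 < 2919 fails; recursion stops.
SUM(x) = 4 + 12 + 36 + 108 + 324 + 972 + 2916 + 8748 = 13120.

13120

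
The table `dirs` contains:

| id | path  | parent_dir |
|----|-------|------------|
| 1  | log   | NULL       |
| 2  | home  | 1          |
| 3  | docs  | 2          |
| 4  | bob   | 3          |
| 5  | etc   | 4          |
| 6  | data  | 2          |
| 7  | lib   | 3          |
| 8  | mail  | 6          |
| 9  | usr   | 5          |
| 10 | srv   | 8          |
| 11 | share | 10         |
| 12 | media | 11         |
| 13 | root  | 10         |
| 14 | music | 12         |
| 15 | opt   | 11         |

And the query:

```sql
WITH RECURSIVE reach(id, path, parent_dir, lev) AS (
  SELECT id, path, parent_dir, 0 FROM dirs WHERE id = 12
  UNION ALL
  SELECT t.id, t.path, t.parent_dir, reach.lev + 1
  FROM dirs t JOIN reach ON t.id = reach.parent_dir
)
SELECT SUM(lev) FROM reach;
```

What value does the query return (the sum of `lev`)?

21

Base: id=12 (media), parent_dir=11, lev 0.
Iteration 1: join on id=11 -> share (id 11, parent_dir=10, lev 1).
Iteration 2: join on id=10 -> srv (id 10, parent_dir=8, lev 2).
Iteration 3: join on id=8 -> mail (id 8, parent_dir=6, lev 3).
Iteration 4: join on id=6 -> data (id 6, parent_dir=2, lev 4).
Iteration 5: join on id=2 -> home (id 2, parent_dir=1, lev 5).
Iteration 6: join on id=1 -> log (id 1, parent_dir=NULL, lev 6).
Iteration 7: parent_dir is NULL; no match; recursion stops.
SUM(lev) = 0 + 1 + 2 + 3 + 4 + 5 + 6 = 21.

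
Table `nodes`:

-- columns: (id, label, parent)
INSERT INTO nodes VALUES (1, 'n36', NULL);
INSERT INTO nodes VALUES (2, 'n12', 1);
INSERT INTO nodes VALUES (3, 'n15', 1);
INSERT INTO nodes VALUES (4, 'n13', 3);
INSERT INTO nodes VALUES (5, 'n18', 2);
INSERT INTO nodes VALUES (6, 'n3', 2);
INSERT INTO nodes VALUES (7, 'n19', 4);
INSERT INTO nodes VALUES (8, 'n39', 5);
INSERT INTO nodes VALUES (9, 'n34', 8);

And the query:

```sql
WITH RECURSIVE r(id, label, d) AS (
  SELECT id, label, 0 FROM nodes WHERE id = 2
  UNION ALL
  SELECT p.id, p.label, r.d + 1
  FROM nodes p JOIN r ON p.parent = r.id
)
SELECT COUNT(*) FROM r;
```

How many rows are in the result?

5

Base: id=2 (n12) at d 0.
Iteration 1: rows with parent in {2} -> n18 (id 5, d 1), n3 (id 6, d 1).
Iteration 2: rows with parent in {5,6} -> n39 (id 8, d 2).
Iteration 3: rows with parent in {8} -> n34 (id 9, d 3).
Iteration 4: no rows with parent in {9}; recursion stops.
Total rows emitted: 5.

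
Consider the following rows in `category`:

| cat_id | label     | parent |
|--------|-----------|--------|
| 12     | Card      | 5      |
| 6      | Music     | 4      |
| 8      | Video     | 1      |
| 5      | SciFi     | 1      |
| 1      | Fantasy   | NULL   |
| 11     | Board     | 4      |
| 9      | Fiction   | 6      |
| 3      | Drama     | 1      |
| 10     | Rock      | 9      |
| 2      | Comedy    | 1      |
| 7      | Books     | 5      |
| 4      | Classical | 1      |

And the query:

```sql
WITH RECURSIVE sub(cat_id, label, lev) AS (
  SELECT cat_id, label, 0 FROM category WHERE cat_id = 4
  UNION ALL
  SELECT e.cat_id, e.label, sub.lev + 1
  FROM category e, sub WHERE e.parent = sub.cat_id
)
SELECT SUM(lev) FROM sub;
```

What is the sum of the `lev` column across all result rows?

Base: cat_id=4 (Classical) at lev 0.
Iteration 1: rows with parent in {4} -> Music (id 6, lev 1), Board (id 11, lev 1).
Iteration 2: rows with parent in {6,11} -> Fiction (id 9, lev 2).
Iteration 3: rows with parent in {9} -> Rock (id 10, lev 3).
Iteration 4: no rows with parent in {10}; recursion stops.
SUM(lev) = 0 + 1 + 1 + 2 + 3 = 7.

7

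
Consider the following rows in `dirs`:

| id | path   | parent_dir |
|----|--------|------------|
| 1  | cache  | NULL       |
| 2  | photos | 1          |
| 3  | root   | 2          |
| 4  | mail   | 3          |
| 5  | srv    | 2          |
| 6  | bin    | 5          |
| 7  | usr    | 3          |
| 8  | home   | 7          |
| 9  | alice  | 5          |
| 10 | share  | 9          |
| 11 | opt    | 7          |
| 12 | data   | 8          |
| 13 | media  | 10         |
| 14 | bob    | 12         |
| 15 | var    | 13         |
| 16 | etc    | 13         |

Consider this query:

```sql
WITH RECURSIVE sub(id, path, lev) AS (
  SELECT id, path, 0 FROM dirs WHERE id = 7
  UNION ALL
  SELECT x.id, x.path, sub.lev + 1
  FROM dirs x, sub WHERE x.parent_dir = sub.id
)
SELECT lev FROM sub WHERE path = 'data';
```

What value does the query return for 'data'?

Base: id=7 (usr) at lev 0.
Iteration 1: rows with parent_dir in {7} -> home (id 8, lev 1), opt (id 11, lev 1).
Iteration 2: rows with parent_dir in {8,11} -> data (id 12, lev 2).
Iteration 3: rows with parent_dir in {12} -> bob (id 14, lev 3).
Iteration 4: no rows with parent_dir in {14}; recursion stops.

2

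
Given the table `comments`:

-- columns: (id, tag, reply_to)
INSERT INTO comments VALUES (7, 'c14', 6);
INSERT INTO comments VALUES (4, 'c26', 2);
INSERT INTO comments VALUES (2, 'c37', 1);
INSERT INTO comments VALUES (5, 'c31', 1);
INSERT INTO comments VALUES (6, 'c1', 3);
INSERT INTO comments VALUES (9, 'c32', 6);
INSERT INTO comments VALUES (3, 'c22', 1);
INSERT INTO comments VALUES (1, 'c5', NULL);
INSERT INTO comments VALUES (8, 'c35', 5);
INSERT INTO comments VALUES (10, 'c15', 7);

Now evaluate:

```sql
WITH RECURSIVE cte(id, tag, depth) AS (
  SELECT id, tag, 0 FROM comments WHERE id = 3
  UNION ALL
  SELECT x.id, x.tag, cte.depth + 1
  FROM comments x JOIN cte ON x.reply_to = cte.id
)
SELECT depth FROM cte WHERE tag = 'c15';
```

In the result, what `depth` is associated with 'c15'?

3

Base: id=3 (c22) at depth 0.
Iteration 1: rows with reply_to in {3} -> c1 (id 6, depth 1).
Iteration 2: rows with reply_to in {6} -> c14 (id 7, depth 2), c32 (id 9, depth 2).
Iteration 3: rows with reply_to in {7,9} -> c15 (id 10, depth 3).
Iteration 4: no rows with reply_to in {10}; recursion stops.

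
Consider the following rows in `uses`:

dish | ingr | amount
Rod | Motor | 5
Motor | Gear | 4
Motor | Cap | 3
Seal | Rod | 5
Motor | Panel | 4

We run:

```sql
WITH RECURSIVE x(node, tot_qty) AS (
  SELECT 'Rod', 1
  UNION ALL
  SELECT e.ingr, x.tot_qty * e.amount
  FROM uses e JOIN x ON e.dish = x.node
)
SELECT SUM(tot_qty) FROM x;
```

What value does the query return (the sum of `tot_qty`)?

61

Base: (Rod, tot_qty=1).
Iteration 1: components of {Rod} -> Motor = 1*5 = 5.
Iteration 2: components of {Motor} -> Cap = 5*3 = 15, Gear = 5*4 = 20, Panel = 5*4 = 20.
Iteration 3: no further components; recursion stops.
SUM(tot_qty) = 1 + 5 + 20 + 20 + 15 = 61.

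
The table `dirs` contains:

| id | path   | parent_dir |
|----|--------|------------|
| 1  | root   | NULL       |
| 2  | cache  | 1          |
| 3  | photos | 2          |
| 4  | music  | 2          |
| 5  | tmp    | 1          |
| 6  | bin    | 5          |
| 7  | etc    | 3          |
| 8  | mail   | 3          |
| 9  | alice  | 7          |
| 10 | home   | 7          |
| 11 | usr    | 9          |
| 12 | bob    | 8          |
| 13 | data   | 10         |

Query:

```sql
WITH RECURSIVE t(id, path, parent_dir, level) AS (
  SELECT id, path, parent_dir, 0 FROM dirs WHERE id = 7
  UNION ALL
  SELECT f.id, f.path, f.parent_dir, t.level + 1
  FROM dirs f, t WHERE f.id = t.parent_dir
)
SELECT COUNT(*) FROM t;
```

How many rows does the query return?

4

Base: id=7 (etc), parent_dir=3, level 0.
Iteration 1: join on id=3 -> photos (id 3, parent_dir=2, level 1).
Iteration 2: join on id=2 -> cache (id 2, parent_dir=1, level 2).
Iteration 3: join on id=1 -> root (id 1, parent_dir=NULL, level 3).
Iteration 4: parent_dir is NULL; no match; recursion stops.
Total rows emitted: 4.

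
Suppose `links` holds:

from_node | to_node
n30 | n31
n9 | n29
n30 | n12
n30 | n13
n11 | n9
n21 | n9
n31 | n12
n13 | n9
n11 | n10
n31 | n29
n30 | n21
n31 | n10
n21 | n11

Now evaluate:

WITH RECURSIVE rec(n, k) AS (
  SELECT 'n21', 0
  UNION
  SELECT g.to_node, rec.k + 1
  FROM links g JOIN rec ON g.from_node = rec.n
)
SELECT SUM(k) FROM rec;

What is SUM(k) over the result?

Base: (n21, k=0).
Iteration 1: edges from {n21} -> (n11, k=1), (n9, k=1).
Iteration 2: edges from {n11,n9} -> (n10, k=2), (n29, k=2), (n9, k=2).
Iteration 3: edges from {n10,n29,n9} -> (n29, k=3).
Iteration 4: no outgoing edges from {n29}; recursion stops.
SUM(k) = 0 + 1 + 1 + 2 + 2 + 2 + 3 = 11.

11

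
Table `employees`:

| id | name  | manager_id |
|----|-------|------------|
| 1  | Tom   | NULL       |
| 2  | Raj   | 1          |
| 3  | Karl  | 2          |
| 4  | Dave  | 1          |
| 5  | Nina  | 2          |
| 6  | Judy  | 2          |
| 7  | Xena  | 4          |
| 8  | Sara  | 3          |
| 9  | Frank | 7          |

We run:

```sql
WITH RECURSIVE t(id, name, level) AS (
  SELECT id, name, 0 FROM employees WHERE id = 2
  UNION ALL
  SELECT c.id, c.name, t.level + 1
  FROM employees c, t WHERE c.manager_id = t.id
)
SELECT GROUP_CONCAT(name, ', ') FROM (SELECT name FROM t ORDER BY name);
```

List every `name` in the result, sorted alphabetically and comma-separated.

Base: id=2 (Raj) at level 0.
Iteration 1: rows with manager_id in {2} -> Karl (id 3, level 1), Nina (id 5, level 1), Judy (id 6, level 1).
Iteration 2: rows with manager_id in {3,5,6} -> Sara (id 8, level 2).
Iteration 3: no rows with manager_id in {8}; recursion stops.

Judy, Karl, Nina, Raj, Sara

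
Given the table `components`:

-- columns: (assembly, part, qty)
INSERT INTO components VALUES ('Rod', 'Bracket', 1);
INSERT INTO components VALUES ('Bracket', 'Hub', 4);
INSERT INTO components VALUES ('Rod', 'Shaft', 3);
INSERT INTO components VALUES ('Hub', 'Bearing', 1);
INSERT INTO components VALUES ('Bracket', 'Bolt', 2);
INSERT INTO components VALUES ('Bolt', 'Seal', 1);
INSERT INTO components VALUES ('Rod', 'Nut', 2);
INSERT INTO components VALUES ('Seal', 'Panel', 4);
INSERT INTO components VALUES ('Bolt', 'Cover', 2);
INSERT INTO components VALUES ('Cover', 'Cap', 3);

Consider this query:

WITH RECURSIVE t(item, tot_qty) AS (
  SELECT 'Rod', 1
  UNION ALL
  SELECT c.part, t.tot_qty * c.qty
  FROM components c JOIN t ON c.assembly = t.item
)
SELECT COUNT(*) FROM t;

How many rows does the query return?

Base: (Rod, tot_qty=1).
Iteration 1: components of {Rod} -> Bracket = 1*1 = 1, Nut = 1*2 = 2, Shaft = 1*3 = 3.
Iteration 2: components of {Bracket,Nut,Shaft} -> Bolt = 1*2 = 2, Hub = 1*4 = 4.
Iteration 3: components of {Bolt,Hub} -> Bearing = 4*1 = 4, Cover = 2*2 = 4, Seal = 2*1 = 2.
Iteration 4: components of {Bearing,Cover,Seal} -> Cap = 4*3 = 12, Panel = 2*4 = 8.
Iteration 5: no further components; recursion stops.
Total rows emitted: 11.

11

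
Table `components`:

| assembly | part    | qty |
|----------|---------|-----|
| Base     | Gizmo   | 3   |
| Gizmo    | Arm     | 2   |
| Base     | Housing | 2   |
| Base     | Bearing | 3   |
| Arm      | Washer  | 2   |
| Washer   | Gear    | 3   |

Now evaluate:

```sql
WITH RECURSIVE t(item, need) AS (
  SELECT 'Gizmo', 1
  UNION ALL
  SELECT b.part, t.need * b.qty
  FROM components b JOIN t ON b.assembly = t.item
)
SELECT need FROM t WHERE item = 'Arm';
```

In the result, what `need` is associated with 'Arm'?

Base: (Gizmo, need=1).
Iteration 1: components of {Gizmo} -> Arm = 1*2 = 2.
Iteration 2: components of {Arm} -> Washer = 2*2 = 4.
Iteration 3: components of {Washer} -> Gear = 4*3 = 12.
Iteration 4: no further components; recursion stops.

2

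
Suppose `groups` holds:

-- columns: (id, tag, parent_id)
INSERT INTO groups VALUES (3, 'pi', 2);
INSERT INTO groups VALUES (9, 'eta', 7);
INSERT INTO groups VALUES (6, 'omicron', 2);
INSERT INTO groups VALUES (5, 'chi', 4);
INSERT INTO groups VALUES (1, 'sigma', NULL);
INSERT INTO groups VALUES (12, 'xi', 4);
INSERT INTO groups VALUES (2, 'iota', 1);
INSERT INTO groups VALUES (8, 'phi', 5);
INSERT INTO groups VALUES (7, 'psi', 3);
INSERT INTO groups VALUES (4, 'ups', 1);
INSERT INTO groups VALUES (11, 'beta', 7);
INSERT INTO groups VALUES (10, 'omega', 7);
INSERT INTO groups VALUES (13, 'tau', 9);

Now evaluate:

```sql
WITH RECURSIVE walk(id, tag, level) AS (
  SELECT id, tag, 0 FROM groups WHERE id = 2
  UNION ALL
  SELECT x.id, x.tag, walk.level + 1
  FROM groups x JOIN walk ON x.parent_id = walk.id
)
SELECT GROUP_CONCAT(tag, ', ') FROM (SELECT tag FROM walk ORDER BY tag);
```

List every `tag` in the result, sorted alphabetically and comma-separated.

Base: id=2 (iota) at level 0.
Iteration 1: rows with parent_id in {2} -> pi (id 3, level 1), omicron (id 6, level 1).
Iteration 2: rows with parent_id in {3,6} -> psi (id 7, level 2).
Iteration 3: rows with parent_id in {7} -> eta (id 9, level 3), omega (id 10, level 3), beta (id 11, level 3).
Iteration 4: rows with parent_id in {9,10,11} -> tau (id 13, level 4).
Iteration 5: no rows with parent_id in {13}; recursion stops.

beta, eta, iota, omega, omicron, pi, psi, tau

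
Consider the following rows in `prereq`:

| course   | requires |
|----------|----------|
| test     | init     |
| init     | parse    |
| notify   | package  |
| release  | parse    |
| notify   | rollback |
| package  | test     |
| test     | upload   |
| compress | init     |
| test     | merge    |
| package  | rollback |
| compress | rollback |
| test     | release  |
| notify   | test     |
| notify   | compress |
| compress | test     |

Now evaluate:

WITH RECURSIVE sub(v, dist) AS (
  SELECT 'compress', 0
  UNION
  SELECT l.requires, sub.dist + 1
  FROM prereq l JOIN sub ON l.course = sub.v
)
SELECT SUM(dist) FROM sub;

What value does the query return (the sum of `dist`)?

Base: (compress, dist=0).
Iteration 1: edges from {compress} -> (init, dist=1), (rollback, dist=1), (test, dist=1).
Iteration 2: edges from {init,rollback,test} -> (init, dist=2), (merge, dist=2), (parse, dist=2), (release, dist=2), (upload, dist=2).
Iteration 3: edges from {init,merge,parse,release,upload} -> (parse, dist=3). [UNION drops 1 duplicate row(s)]
Iteration 4: no outgoing edges from {parse}; recursion stops.
SUM(dist) = 0 + 1 + 1 + 1 + 2 + 2 + 2 + 2 + 2 + 3 = 16.

16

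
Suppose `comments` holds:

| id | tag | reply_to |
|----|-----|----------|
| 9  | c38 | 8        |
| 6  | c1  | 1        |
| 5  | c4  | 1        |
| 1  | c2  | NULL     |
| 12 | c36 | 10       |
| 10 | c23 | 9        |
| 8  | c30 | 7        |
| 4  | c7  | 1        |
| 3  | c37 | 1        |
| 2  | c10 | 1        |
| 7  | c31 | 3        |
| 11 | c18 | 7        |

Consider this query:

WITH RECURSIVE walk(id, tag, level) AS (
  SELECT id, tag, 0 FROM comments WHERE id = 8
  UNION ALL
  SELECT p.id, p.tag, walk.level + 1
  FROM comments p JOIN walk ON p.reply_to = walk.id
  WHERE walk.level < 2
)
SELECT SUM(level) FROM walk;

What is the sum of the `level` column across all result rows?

Base: id=8 (c30) at level 0.
Iteration 1: rows with reply_to in {8} -> c38 (id 9, level 1).
Iteration 2: rows with reply_to in {9} -> c23 (id 10, level 2).
Iteration 3: level < 2 fails for all current rows; recursion stops.
SUM(level) = 0 + 1 + 2 = 3.

3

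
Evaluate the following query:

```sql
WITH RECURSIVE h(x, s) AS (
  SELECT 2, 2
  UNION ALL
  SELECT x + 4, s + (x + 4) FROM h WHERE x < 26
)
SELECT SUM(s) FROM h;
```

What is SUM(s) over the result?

Base: x=2, s=2.
Iteration 1: 2 < 26 holds -> x = 2 + 4 = 6, s = 2 + 6 = 8.
Iteration 2: 6 < 26 holds -> x = 6 + 4 = 10, s = 8 + 10 = 18.
Iteration 3: 10 < 26 holds -> x = 10 + 4 = 14, s = 18 + 14 = 32.
Iteration 4: 14 < 26 holds -> x = 14 + 4 = 18, s = 32 + 18 = 50.
Iteration 5: 18 < 26 holds -> x = 18 + 4 = 22, s = 50 + 22 = 72.
Iteration 6: 22 < 26 holds -> x = 22 + 4 = 26, s = 72 + 26 = 98.
Iteration 7: 26 < 26 fails; recursion stops.
SUM(s) = 2 + 8 + 18 + 32 + 50 + 72 + 98 = 280.

280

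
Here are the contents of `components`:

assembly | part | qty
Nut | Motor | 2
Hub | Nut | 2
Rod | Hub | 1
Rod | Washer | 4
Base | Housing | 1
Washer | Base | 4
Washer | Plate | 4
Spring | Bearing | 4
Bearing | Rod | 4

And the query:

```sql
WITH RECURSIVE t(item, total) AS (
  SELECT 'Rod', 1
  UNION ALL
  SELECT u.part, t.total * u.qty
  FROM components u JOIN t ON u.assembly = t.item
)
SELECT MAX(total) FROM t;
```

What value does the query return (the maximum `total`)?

16

Base: (Rod, total=1).
Iteration 1: components of {Rod} -> Hub = 1*1 = 1, Washer = 1*4 = 4.
Iteration 2: components of {Hub,Washer} -> Base = 4*4 = 16, Nut = 1*2 = 2, Plate = 4*4 = 16.
Iteration 3: components of {Base,Nut,Plate} -> Housing = 16*1 = 16, Motor = 2*2 = 4.
Iteration 4: no further components; recursion stops.
total values: 1, 1, 4, 2, 16, 16, 4, 16; the maximum is 16.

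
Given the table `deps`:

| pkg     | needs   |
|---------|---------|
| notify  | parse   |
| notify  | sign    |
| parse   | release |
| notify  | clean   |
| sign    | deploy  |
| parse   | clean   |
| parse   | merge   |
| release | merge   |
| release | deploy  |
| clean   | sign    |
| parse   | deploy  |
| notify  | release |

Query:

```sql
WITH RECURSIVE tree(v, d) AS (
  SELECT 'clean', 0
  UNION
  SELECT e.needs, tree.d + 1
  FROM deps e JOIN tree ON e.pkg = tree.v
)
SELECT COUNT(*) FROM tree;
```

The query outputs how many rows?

3

Base: (clean, d=0).
Iteration 1: edges from {clean} -> (sign, d=1).
Iteration 2: edges from {sign} -> (deploy, d=2).
Iteration 3: no outgoing edges from {deploy}; recursion stops.
Total rows emitted: 3.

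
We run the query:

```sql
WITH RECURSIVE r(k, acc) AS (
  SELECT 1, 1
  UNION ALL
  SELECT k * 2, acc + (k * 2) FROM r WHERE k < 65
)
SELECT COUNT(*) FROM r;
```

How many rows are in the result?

8

Base: k=1, acc=1.
Iteration 1: 1 < 65 holds -> k = 1 * 2 = 2, acc = 1 + 2 = 3.
Iteration 2: 2 < 65 holds -> k = 2 * 2 = 4, acc = 3 + 4 = 7.
Iteration 3: 4 < 65 holds -> k = 4 * 2 = 8, acc = 7 + 8 = 15.
Iteration 4: 8 < 65 holds -> k = 8 * 2 = 16, acc = 15 + 16 = 31.
Iteration 5: 16 < 65 holds -> k = 16 * 2 = 32, acc = 31 + 32 = 63.
Iteration 6: 32 < 65 holds -> k = 32 * 2 = 64, acc = 63 + 64 = 127.
Iteration 7: 64 < 65 holds -> k = 64 * 2 = 128, acc = 127 + 128 = 255.
Iteration 8: 128 < 65 fails; recursion stops.
Total rows emitted: 8.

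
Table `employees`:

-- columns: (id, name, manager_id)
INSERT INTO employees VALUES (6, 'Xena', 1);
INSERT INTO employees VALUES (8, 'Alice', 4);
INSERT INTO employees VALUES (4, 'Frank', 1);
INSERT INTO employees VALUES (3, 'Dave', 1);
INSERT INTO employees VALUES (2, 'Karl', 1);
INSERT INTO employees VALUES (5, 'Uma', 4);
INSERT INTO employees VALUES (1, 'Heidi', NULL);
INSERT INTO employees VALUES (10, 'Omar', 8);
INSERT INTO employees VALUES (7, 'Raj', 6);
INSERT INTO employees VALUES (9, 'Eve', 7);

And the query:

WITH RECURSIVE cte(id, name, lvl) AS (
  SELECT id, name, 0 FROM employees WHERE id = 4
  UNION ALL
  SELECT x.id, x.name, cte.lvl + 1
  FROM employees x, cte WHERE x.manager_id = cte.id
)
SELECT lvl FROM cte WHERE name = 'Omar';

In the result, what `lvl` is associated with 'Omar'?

2

Base: id=4 (Frank) at lvl 0.
Iteration 1: rows with manager_id in {4} -> Uma (id 5, lvl 1), Alice (id 8, lvl 1).
Iteration 2: rows with manager_id in {5,8} -> Omar (id 10, lvl 2).
Iteration 3: no rows with manager_id in {10}; recursion stops.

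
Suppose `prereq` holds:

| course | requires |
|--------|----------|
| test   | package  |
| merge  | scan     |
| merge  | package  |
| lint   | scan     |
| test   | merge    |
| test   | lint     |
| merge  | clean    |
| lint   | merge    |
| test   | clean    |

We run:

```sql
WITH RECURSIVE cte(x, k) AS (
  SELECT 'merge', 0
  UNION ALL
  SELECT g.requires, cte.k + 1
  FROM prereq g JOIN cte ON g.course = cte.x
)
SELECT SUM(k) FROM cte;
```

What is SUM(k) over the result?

Base: (merge, k=0).
Iteration 1: edges from {merge} -> (clean, k=1), (package, k=1), (scan, k=1).
Iteration 2: no outgoing edges from {clean,package,scan}; recursion stops.
SUM(k) = 0 + 1 + 1 + 1 = 3.

3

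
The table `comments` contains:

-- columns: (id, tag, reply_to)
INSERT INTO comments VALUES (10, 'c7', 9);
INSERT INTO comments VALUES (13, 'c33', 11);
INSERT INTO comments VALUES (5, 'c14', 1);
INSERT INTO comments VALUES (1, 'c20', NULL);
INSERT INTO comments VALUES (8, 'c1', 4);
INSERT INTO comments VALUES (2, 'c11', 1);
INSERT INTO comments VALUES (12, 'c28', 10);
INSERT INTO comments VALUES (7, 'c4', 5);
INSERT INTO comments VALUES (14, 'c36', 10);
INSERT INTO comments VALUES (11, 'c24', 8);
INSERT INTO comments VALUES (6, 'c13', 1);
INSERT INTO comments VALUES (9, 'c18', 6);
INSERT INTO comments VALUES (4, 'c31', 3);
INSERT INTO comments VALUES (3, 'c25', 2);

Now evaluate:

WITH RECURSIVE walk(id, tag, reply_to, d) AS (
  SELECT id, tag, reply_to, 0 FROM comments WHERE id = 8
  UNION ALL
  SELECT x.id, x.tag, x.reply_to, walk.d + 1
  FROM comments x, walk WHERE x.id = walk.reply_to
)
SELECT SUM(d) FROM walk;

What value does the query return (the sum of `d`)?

10

Base: id=8 (c1), reply_to=4, d 0.
Iteration 1: join on id=4 -> c31 (id 4, reply_to=3, d 1).
Iteration 2: join on id=3 -> c25 (id 3, reply_to=2, d 2).
Iteration 3: join on id=2 -> c11 (id 2, reply_to=1, d 3).
Iteration 4: join on id=1 -> c20 (id 1, reply_to=NULL, d 4).
Iteration 5: reply_to is NULL; no match; recursion stops.
SUM(d) = 0 + 1 + 2 + 3 + 4 = 10.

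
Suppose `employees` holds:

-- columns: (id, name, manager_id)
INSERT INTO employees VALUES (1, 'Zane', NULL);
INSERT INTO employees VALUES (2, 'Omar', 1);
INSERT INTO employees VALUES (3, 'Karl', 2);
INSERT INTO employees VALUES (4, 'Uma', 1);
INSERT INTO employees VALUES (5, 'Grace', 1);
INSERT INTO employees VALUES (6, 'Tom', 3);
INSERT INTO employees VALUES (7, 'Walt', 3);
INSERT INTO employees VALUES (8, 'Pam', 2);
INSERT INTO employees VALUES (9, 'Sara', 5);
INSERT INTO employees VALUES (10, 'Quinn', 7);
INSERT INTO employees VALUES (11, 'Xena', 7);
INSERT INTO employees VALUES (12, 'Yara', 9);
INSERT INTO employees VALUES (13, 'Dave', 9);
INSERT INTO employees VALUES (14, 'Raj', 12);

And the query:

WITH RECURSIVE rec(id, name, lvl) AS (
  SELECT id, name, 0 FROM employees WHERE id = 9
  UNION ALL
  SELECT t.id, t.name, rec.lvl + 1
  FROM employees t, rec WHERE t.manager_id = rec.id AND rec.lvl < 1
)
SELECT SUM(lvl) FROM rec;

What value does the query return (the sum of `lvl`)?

2

Base: id=9 (Sara) at lvl 0.
Iteration 1: rows with manager_id in {9} -> Yara (id 12, lvl 1), Dave (id 13, lvl 1).
Iteration 2: lvl < 1 fails for all current rows; recursion stops.
SUM(lvl) = 0 + 1 + 1 = 2.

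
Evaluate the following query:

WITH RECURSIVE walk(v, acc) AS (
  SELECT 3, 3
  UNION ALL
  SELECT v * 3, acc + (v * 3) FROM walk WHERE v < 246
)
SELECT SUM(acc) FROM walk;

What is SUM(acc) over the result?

Base: v=3, acc=3.
Iteration 1: 3 < 246 holds -> v = 3 * 3 = 9, acc = 3 + 9 = 12.
Iteration 2: 9 < 246 holds -> v = 9 * 3 = 27, acc = 12 + 27 = 39.
Iteration 3: 27 < 246 holds -> v = 27 * 3 = 81, acc = 39 + 81 = 120.
Iteration 4: 81 < 246 holds -> v = 81 * 3 = 243, acc = 120 + 243 = 363.
Iteration 5: 243 < 246 holds -> v = 243 * 3 = 729, acc = 363 + 729 = 1092.
Iteration 6: 729 < 246 fails; recursion stops.
SUM(acc) = 3 + 12 + 39 + 120 + 363 + 1092 = 1629.

1629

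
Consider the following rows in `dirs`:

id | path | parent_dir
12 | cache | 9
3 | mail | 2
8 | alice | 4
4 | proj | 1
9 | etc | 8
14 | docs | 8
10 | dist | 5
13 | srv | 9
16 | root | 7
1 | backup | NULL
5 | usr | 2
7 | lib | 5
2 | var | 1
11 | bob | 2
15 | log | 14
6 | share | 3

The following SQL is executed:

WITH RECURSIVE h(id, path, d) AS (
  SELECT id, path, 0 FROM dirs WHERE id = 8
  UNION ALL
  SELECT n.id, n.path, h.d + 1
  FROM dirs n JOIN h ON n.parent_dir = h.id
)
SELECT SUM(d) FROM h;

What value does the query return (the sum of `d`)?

Base: id=8 (alice) at d 0.
Iteration 1: rows with parent_dir in {8} -> etc (id 9, d 1), docs (id 14, d 1).
Iteration 2: rows with parent_dir in {9,14} -> cache (id 12, d 2), srv (id 13, d 2), log (id 15, d 2).
Iteration 3: no rows with parent_dir in {12,13,15}; recursion stops.
SUM(d) = 0 + 1 + 1 + 2 + 2 + 2 = 8.

8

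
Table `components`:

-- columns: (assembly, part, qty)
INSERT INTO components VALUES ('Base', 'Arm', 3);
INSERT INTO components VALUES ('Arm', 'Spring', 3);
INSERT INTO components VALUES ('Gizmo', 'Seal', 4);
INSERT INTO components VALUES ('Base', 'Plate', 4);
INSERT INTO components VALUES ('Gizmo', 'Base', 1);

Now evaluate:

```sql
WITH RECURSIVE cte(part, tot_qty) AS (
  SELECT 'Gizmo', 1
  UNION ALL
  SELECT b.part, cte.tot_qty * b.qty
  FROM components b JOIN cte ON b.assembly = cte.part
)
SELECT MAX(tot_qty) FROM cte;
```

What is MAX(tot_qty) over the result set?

9

Base: (Gizmo, tot_qty=1).
Iteration 1: components of {Gizmo} -> Base = 1*1 = 1, Seal = 1*4 = 4.
Iteration 2: components of {Base,Seal} -> Arm = 1*3 = 3, Plate = 1*4 = 4.
Iteration 3: components of {Arm,Plate} -> Spring = 3*3 = 9.
Iteration 4: no further components; recursion stops.
tot_qty values: 1, 1, 4, 3, 4, 9; the maximum is 9.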